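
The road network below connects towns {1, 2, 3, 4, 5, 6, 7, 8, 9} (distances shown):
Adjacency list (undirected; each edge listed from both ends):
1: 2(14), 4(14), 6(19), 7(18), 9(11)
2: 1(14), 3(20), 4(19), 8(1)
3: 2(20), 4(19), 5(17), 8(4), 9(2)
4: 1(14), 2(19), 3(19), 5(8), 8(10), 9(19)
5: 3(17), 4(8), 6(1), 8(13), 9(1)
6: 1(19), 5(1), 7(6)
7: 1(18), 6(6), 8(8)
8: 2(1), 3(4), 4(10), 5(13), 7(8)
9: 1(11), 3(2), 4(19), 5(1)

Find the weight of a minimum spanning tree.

34

Prim's algorithm from 1:
Step 1: cheapest edge leaving the tree is 1–9 (11); add 9.
Step 2: cheapest edge leaving the tree is 5–9 (1); add 5.
Step 3: cheapest edge leaving the tree is 5–6 (1); add 6.
Step 4: cheapest edge leaving the tree is 3–9 (2); add 3.
Step 5: cheapest edge leaving the tree is 3–8 (4); add 8.
Step 6: cheapest edge leaving the tree is 2–8 (1); add 2.
Step 7: cheapest edge leaving the tree is 6–7 (6); add 7.
Step 8: cheapest edge leaving the tree is 4–5 (8); add 4.
MST edges: 1–9, 5–9, 5–6, 3–9, 3–8, 2–8, 6–7, 4–5; total weight 11+1+1+2+4+1+6+8 = 34.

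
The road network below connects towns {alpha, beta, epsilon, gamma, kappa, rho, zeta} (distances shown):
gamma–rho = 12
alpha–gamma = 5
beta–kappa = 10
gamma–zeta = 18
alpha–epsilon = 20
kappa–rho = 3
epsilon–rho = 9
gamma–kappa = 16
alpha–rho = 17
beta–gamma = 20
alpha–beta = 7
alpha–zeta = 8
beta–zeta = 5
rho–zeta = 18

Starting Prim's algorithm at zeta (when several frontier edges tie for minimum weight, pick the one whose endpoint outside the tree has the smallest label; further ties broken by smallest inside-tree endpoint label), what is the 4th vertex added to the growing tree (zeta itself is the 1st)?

gamma

Grow the tree from zeta using Prim:
Step 1: cheapest edge leaving the tree is beta–zeta (5); add beta.
Step 2: cheapest edge leaving the tree is alpha–beta (7); add alpha.
Step 3: cheapest edge leaving the tree is alpha–gamma (5); add gamma.
Step 4: cheapest edge leaving the tree is beta–kappa (10); add kappa.
Step 5: cheapest edge leaving the tree is kappa–rho (3); add rho.
Step 6: cheapest edge leaving the tree is epsilon–rho (9); add epsilon.
Vertex order: zeta, beta, alpha, gamma, kappa, rho, epsilon. The 4th vertex is gamma.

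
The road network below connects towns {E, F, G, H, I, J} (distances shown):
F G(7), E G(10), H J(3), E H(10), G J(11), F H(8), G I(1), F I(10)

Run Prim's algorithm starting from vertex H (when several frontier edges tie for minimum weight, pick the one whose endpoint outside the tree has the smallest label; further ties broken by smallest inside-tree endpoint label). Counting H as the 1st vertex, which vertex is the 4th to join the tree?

G

Prim, starting at H.
Step 1: cheapest edge leaving the tree is H J (3); add J.
Step 2: cheapest edge leaving the tree is F H (8); add F.
Step 3: cheapest edge leaving the tree is F G (7); add G.
Step 4: cheapest edge leaving the tree is G I (1); add I.
Step 5: cheapest edge leaving the tree is E G (10); add E.
Vertex order: H, J, F, G, I, E. The 4th vertex is G.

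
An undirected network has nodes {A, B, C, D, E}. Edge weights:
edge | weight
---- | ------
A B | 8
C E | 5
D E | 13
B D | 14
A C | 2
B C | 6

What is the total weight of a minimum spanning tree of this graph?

26

Kruskal's algorithm — process edges by increasing weight (ties by edge label):
A C (2): add. Components now {A,C} {B} {D} {E}
C E (5): add. Components now {A,C,E} {B} {D}
B C (6): add. Components now {A,B,C,E} {D}
A B (8): skip — A and B already connected.
D E (13): add. Components now {A,B,C,D,E}
MST edges: A C, C E, B C, D E; total weight 2+5+6+13 = 26.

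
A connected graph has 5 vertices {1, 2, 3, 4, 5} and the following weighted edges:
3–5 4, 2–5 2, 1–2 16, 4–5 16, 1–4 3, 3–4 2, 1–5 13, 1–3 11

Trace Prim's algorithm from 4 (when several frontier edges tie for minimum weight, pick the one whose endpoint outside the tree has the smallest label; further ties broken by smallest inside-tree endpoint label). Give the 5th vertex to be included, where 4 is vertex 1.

Prim, starting at 4.
Step 1: cheapest edge leaving the tree is 3–4 (2); add 3.
Step 2: cheapest edge leaving the tree is 1–4 (3); add 1.
Step 3: cheapest edge leaving the tree is 3–5 (4); add 5.
Step 4: cheapest edge leaving the tree is 2–5 (2); add 2.
Vertex order: 4, 3, 1, 5, 2. The 5th vertex is 2.

2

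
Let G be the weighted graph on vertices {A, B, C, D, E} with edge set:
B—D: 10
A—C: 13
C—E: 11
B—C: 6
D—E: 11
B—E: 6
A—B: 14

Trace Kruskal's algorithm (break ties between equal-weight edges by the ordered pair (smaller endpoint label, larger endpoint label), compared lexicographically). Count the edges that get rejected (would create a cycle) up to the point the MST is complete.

2

Kruskal: consider edges lightest-first.
B—C (6): add. Components now {A} {B,C} {D} {E}
B—E (6): add. Components now {A} {B,C,E} {D}
B—D (10): add. Components now {A} {B,C,D,E}
C—E (11): skip — C and E already connected.
D—E (11): skip — D and E already connected.
A—C (13): add. Components now {A,B,C,D,E}
Edges rejected before the tree was complete: 2.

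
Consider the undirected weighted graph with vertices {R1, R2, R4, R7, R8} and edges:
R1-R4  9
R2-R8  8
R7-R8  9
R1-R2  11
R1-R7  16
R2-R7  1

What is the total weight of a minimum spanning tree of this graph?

29

Prim's algorithm from R8:
Step 1: cheapest edge leaving the tree is R2-R8 (8); add R2.
Step 2: cheapest edge leaving the tree is R2-R7 (1); add R7.
Step 3: cheapest edge leaving the tree is R1-R2 (11); add R1.
Step 4: cheapest edge leaving the tree is R1-R4 (9); add R4.
MST edges: R2-R8, R2-R7, R1-R2, R1-R4; total weight 8+1+11+9 = 29.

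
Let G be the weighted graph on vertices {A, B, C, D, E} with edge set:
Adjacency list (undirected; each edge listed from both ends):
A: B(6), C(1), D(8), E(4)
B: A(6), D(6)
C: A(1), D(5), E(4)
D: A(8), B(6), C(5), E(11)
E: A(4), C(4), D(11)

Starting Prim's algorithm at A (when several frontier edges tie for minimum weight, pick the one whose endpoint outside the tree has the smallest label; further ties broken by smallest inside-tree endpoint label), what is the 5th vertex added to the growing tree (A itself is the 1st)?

B

Prim, starting at A.
Step 1: frontier [A C 1, A E 4, A B 6, A D 8] → take A C (1); add C.
Step 2: frontier [A E 4, A B 6, A D 8, C E 4, C D 5] → take A E (4); add E.
Step 3: frontier [A B 6, A D 8, C D 5, D E 11] → take C D (5); add D.
Step 4: frontier [A B 6, B D 6] → take A B (6); add B.
Vertex order: A, C, E, D, B. The 5th vertex is B.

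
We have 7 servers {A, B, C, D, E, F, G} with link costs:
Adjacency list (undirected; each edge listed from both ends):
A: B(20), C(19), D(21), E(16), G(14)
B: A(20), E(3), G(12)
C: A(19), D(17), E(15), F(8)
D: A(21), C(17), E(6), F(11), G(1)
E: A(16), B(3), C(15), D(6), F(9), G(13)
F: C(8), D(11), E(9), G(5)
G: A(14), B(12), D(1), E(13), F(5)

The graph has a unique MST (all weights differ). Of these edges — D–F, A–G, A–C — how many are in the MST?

Kruskal: consider edges lightest-first.
D–G (1): add. Components now {A} {B} {C} {D,G} {E} {F}
B–E (3): add. Components now {A} {B,E} {C} {D,G} {F}
F–G (5): add. Components now {A} {B,E} {C} {D,F,G}
D–E (6): add. Components now {A} {B,D,E,F,G} {C}
C–F (8): add. Components now {A} {B,C,D,E,F,G}
E–F (9): skip — E and F already connected.
D–F (11): skip — D and F already connected.
B–G (12): skip — B and G already connected.
E–G (13): skip — E and G already connected.
A–G (14): add. Components now {A,B,C,D,E,F,G}
MST edge set: {D–G, B–E, F–G, D–E, C–F, A–G}.
Of the listed edges, {A–G} are in the MST → 1.

1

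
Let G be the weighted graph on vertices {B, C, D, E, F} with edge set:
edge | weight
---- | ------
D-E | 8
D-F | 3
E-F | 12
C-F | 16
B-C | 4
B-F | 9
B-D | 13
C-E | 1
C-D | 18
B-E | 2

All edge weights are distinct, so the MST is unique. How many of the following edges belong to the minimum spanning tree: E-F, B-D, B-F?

0

Kruskal: consider edges lightest-first.
C-E (1): add — endpoints in different components.
B-E (2): add — endpoints in different components.
D-F (3): add — endpoints in different components.
B-C (4): skip — B and C already connected.
D-E (8): add — endpoints in different components.
MST edge set: {C-E, B-E, D-F, D-E}.
Of the listed edges, {} are in the MST → 0.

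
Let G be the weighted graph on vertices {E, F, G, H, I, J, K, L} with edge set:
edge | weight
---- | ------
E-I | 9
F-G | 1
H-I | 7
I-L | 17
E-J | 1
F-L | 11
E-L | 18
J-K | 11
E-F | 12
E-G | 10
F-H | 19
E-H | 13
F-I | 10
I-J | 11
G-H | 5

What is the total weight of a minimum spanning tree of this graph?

45

Sort edges by weight, then run Kruskal:
E-J (1): add — endpoints in different components.
F-G (1): add — endpoints in different components.
G-H (5): add — endpoints in different components.
H-I (7): add — endpoints in different components.
E-I (9): add — endpoints in different components.
E-G (10): skip — E and G already connected.
F-I (10): skip — F and I already connected.
F-L (11): add — endpoints in different components.
I-J (11): skip — I and J already connected.
J-K (11): add — endpoints in different components.
MST edges: E-J, F-G, G-H, H-I, E-I, F-L, J-K; total weight 1+1+5+7+9+11+11 = 45.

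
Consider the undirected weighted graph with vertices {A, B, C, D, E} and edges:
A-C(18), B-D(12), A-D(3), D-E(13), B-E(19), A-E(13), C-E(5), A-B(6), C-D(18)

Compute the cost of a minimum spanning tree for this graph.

27

Prim, starting at E.
Step 1: cheapest edge leaving the tree is C-E (5); add C.
Step 2: cheapest edge leaving the tree is A-E (13); add A.
Step 3: cheapest edge leaving the tree is A-D (3); add D.
Step 4: cheapest edge leaving the tree is A-B (6); add B.
MST edges: C-E, A-E, A-D, A-B; total weight 5+13+3+6 = 27.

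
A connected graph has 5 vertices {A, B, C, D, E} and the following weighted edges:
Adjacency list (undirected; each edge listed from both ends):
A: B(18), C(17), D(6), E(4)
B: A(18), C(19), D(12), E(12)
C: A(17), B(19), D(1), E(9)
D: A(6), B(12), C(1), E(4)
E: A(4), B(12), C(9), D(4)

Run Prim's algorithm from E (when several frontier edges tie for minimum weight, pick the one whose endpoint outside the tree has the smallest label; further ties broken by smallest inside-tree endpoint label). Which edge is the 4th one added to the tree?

B-D

Grow the tree from E using Prim:
Step 1: frontier [A—E 4, D—E 4, C—E 9, B—E 12] → take A—E (4); add A.
Step 2: frontier [A—D 6, A—C 17, A—B 18, D—E 4, C—E 9, B—E 12] → take D—E (4); add D.
Step 3: frontier [A—C 17, A—B 18, C—D 1, B—D 12, C—E 9, B—E 12] → take C—D (1); add C.
Step 4: frontier [A—B 18, B—C 19, B—D 12, B—E 12] → take B—D (12); add B.
The 4th edge added is B—D.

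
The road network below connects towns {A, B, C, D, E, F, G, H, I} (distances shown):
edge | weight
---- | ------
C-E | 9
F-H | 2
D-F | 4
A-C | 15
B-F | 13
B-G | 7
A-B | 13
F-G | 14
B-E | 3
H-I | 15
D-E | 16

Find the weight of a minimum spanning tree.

Kruskal: consider edges lightest-first.
F-H (2): add — endpoints in different components.
B-E (3): add — endpoints in different components.
D-F (4): add — endpoints in different components.
B-G (7): add — endpoints in different components.
C-E (9): add — endpoints in different components.
A-B (13): add — endpoints in different components.
B-F (13): add — endpoints in different components.
F-G (14): skip — F and G already connected.
A-C (15): skip — A and C already connected.
H-I (15): add — endpoints in different components.
MST edges: F-H, B-E, D-F, B-G, C-E, A-B, B-F, H-I; total weight 2+3+4+7+9+13+13+15 = 66.

66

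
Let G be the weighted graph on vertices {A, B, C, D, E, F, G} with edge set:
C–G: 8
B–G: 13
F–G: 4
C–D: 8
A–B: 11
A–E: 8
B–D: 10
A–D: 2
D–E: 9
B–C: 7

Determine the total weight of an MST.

37

Kruskal's algorithm — process edges by increasing weight (ties by edge label):
A–D (2): add. Components now {A,D} {B} {C} {E} {F} {G}
F–G (4): add. Components now {A,D} {B} {C} {E} {F,G}
B–C (7): add. Components now {A,D} {B,C} {E} {F,G}
A–E (8): add. Components now {A,D,E} {B,C} {F,G}
C–D (8): add. Components now {A,B,C,D,E} {F,G}
C–G (8): add. Components now {A,B,C,D,E,F,G}
MST edges: A–D, F–G, B–C, A–E, C–D, C–G; total weight 2+4+7+8+8+8 = 37.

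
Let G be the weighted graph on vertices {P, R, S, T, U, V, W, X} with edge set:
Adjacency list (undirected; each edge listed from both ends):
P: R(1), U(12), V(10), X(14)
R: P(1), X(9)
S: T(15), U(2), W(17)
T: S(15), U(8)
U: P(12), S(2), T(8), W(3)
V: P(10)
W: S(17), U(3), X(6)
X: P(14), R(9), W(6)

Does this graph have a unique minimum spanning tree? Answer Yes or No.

Yes

Sort edges by weight, then run Kruskal:
P R (1): add — endpoints in different components.
S U (2): add — endpoints in different components.
U W (3): add — endpoints in different components.
W X (6): add — endpoints in different components.
T U (8): add — endpoints in different components.
R X (9): add — endpoints in different components.
P V (10): add — endpoints in different components.
Every non-tree edge has weight strictly greater than the heaviest edge on the tree path between its endpoints, so the MST is unique.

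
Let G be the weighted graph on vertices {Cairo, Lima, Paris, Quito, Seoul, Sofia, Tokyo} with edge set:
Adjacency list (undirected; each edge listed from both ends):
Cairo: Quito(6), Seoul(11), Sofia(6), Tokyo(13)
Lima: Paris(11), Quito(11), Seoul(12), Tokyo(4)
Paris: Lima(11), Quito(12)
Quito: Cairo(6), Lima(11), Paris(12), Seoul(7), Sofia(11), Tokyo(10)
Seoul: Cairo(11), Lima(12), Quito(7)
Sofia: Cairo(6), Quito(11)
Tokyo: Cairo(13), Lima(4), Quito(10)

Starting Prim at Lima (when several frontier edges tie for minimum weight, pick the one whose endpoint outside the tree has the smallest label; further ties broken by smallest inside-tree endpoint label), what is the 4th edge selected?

Cairo-Sofia

Grow the tree from Lima using Prim:
Step 1: cheapest edge leaving the tree is Lima Tokyo (4); add Tokyo.
Step 2: cheapest edge leaving the tree is Quito Tokyo (10); add Quito.
Step 3: cheapest edge leaving the tree is Cairo Quito (6); add Cairo.
Step 4: cheapest edge leaving the tree is Cairo Sofia (6); add Sofia.
Step 5: cheapest edge leaving the tree is Quito Seoul (7); add Seoul.
Step 6: cheapest edge leaving the tree is Lima Paris (11); add Paris.
The 4th edge added is Cairo Sofia.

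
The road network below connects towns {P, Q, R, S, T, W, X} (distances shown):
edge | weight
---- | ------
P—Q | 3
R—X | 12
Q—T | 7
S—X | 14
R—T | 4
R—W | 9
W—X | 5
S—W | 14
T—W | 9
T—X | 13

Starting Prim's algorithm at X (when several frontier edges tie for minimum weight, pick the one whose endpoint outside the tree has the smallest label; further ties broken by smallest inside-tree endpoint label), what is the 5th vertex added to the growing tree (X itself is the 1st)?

Grow the tree from X using Prim:
Step 1: frontier [W—X 5, R—X 12, T—X 13, S—X 14] → take W—X (5); add W.
Step 2: frontier [R—W 9, T—W 9, S—W 14, R—X 12, T—X 13, S—X 14] → take R—W (9); add R.
Step 3: frontier [R—T 4, T—W 9, S—W 14, T—X 13, S—X 14] → take R—T (4); add T.
Step 4: frontier [Q—T 7, S—W 14, S—X 14] → take Q—T (7); add Q.
Step 5: frontier [P—Q 3, S—W 14, S—X 14] → take P—Q (3); add P.
Step 6: frontier [S—W 14, S—X 14] → take S—W (14); add S.
Vertex order: X, W, R, T, Q, P, S. The 5th vertex is Q.

Q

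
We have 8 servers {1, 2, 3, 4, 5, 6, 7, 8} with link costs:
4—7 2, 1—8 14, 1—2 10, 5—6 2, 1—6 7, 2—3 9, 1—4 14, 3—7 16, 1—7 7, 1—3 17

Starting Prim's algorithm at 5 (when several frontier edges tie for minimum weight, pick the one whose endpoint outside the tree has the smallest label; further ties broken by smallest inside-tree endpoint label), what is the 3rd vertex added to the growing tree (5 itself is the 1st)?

1

Prim, starting at 5.
Step 1: frontier [5—6 2] → take 5—6 (2); add 6.
Step 2: frontier [1—6 7] → take 1—6 (7); add 1.
Step 3: frontier [1—7 7, 1—2 10, 1—4 14, 1—8 14, 1—3 17] → take 1—7 (7); add 7.
Step 4: frontier [1—2 10, 1—4 14, 1—8 14, 1—3 17, 4—7 2, 3—7 16] → take 4—7 (2); add 4.
Step 5: frontier [1—2 10, 1—8 14, 1—3 17, 3—7 16] → take 1—2 (10); add 2.
Step 6: frontier [1—8 14, 1—3 17, 2—3 9, 3—7 16] → take 2—3 (9); add 3.
Step 7: frontier [1—8 14] → take 1—8 (14); add 8.
Vertex order: 5, 6, 1, 7, 4, 2, 3, 8. The 3rd vertex is 1.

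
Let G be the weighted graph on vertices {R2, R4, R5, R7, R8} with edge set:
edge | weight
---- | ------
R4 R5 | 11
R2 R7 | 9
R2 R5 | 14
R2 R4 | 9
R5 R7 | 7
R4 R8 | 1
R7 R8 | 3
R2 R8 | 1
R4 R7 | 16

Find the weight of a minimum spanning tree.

12

Grow the tree from R4 using Prim:
Step 1: cheapest edge leaving the tree is R4 R8 (1); add R8.
Step 2: cheapest edge leaving the tree is R2 R8 (1); add R2.
Step 3: cheapest edge leaving the tree is R7 R8 (3); add R7.
Step 4: cheapest edge leaving the tree is R5 R7 (7); add R5.
MST edges: R4 R8, R2 R8, R7 R8, R5 R7; total weight 1+1+3+7 = 12.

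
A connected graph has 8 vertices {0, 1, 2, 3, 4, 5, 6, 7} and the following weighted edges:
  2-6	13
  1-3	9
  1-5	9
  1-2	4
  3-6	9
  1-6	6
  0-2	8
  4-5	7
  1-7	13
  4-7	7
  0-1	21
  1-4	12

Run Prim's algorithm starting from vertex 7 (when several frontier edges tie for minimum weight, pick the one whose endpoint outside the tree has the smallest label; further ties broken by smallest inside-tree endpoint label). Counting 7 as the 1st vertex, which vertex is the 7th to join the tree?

Prim's algorithm from 7:
Step 1: cheapest edge leaving the tree is 4-7 (7); add 4.
Step 2: cheapest edge leaving the tree is 4-5 (7); add 5.
Step 3: cheapest edge leaving the tree is 1-5 (9); add 1.
Step 4: cheapest edge leaving the tree is 1-2 (4); add 2.
Step 5: cheapest edge leaving the tree is 1-6 (6); add 6.
Step 6: cheapest edge leaving the tree is 0-2 (8); add 0.
Step 7: cheapest edge leaving the tree is 1-3 (9); add 3.
Vertex order: 7, 4, 5, 1, 2, 6, 0, 3. The 7th vertex is 0.

0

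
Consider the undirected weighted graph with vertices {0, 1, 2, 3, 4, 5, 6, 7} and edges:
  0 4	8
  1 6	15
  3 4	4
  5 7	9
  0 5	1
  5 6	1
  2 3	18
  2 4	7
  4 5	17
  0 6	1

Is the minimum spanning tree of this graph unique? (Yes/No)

Sort edges by weight, then run Kruskal:
0 5 (1): add — endpoints in different components.
0 6 (1): add — endpoints in different components.
5 6 (1): skip — 5 and 6 already connected.
3 4 (4): add — endpoints in different components.
2 4 (7): add — endpoints in different components.
0 4 (8): add — endpoints in different components.
5 7 (9): add — endpoints in different components.
1 6 (15): add — endpoints in different components.
Non-tree edge 5 6 has weight 1, equal to the heaviest edge on its tree cycle — swapping gives another MST of the same weight. Not unique.

No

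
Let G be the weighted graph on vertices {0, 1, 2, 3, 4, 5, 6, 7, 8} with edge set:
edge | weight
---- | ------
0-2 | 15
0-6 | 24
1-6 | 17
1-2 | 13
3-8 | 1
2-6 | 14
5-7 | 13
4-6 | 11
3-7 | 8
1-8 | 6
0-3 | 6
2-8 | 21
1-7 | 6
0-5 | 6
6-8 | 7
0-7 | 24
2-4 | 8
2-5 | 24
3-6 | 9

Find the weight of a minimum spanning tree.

Prim, starting at 1.
Step 1: cheapest edge leaving the tree is 1-7 (6); add 7.
Step 2: cheapest edge leaving the tree is 1-8 (6); add 8.
Step 3: cheapest edge leaving the tree is 3-8 (1); add 3.
Step 4: cheapest edge leaving the tree is 0-3 (6); add 0.
Step 5: cheapest edge leaving the tree is 0-5 (6); add 5.
Step 6: cheapest edge leaving the tree is 6-8 (7); add 6.
Step 7: cheapest edge leaving the tree is 4-6 (11); add 4.
Step 8: cheapest edge leaving the tree is 2-4 (8); add 2.
MST edges: 1-7, 1-8, 3-8, 0-3, 0-5, 6-8, 4-6, 2-4; total weight 6+6+1+6+6+7+11+8 = 51.

51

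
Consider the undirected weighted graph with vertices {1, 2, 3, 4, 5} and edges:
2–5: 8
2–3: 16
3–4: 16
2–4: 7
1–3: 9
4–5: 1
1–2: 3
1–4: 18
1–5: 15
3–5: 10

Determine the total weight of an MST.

20

Prim, starting at 5.
Step 1: cheapest edge leaving the tree is 4–5 (1); add 4.
Step 2: cheapest edge leaving the tree is 2–4 (7); add 2.
Step 3: cheapest edge leaving the tree is 1–2 (3); add 1.
Step 4: cheapest edge leaving the tree is 1–3 (9); add 3.
MST edges: 4–5, 2–4, 1–2, 1–3; total weight 1+7+3+9 = 20.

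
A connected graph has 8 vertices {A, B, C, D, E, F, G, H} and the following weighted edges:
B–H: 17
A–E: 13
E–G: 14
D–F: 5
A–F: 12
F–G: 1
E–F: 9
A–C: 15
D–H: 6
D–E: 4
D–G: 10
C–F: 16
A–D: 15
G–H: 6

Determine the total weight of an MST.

60

Sort edges by weight, then run Kruskal:
F–G (1): add — endpoints in different components.
D–E (4): add — endpoints in different components.
D–F (5): add — endpoints in different components.
D–H (6): add — endpoints in different components.
G–H (6): skip — G and H already connected.
E–F (9): skip — E and F already connected.
D–G (10): skip — D and G already connected.
A–F (12): add — endpoints in different components.
A–E (13): skip — A and E already connected.
E–G (14): skip — E and G already connected.
A–C (15): add — endpoints in different components.
A–D (15): skip — A and D already connected.
C–F (16): skip — C and F already connected.
B–H (17): add — endpoints in different components.
MST edges: F–G, D–E, D–F, D–H, A–F, A–C, B–H; total weight 1+4+5+6+12+15+17 = 60.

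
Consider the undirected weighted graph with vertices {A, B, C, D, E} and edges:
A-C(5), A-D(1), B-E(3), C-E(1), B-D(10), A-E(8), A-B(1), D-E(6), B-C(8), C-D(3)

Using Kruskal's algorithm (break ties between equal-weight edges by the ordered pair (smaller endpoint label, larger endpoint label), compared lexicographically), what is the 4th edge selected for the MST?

B-E

Kruskal: consider edges lightest-first.
A-B (1): add. Components now {A,B} {C} {D} {E}
A-D (1): add. Components now {A,B,D} {C} {E}
C-E (1): add. Components now {A,B,D} {C,E}
B-E (3): add. Components now {A,B,C,D,E}
The 4th edge added is B-E.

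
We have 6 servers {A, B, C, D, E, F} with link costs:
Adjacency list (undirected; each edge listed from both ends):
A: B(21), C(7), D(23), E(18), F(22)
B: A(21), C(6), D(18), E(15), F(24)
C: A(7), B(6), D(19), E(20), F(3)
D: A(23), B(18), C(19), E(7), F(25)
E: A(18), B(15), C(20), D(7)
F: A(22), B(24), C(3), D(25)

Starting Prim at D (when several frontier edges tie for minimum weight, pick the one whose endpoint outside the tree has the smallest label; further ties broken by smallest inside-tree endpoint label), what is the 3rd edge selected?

Prim, starting at D.
Step 1: cheapest edge leaving the tree is D—E (7); add E.
Step 2: cheapest edge leaving the tree is B—E (15); add B.
Step 3: cheapest edge leaving the tree is B—C (6); add C.
Step 4: cheapest edge leaving the tree is C—F (3); add F.
Step 5: cheapest edge leaving the tree is A—C (7); add A.
The 3rd edge added is B—C.

B-C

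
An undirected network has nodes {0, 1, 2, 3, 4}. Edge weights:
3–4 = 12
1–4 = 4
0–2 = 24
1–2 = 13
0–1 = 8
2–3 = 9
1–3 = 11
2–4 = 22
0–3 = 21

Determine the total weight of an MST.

Prim's algorithm from 2:
Step 1: frontier [2–3 9, 1–2 13, 2–4 22, 0–2 24] → take 2–3 (9); add 3.
Step 2: frontier [1–2 13, 2–4 22, 0–2 24, 1–3 11, 3–4 12, 0–3 21] → take 1–3 (11); add 1.
Step 3: frontier [1–4 4, 0–1 8, 2–4 22, 0–2 24, 3–4 12, 0–3 21] → take 1–4 (4); add 4.
Step 4: frontier [0–1 8, 0–2 24, 0–3 21] → take 0–1 (8); add 0.
MST edges: 2–3, 1–3, 1–4, 0–1; total weight 9+11+4+8 = 32.

32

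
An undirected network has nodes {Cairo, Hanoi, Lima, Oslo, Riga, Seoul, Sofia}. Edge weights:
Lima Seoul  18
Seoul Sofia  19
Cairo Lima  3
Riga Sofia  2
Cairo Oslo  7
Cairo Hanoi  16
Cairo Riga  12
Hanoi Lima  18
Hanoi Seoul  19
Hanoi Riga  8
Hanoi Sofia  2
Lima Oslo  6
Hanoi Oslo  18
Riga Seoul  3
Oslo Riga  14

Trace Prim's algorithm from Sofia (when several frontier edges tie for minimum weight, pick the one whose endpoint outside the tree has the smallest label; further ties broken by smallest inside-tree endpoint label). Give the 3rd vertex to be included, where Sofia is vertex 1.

Riga

Prim's algorithm from Sofia:
Step 1: cheapest edge leaving the tree is Hanoi Sofia (2); add Hanoi.
Step 2: cheapest edge leaving the tree is Riga Sofia (2); add Riga.
Step 3: cheapest edge leaving the tree is Riga Seoul (3); add Seoul.
Step 4: cheapest edge leaving the tree is Cairo Riga (12); add Cairo.
Step 5: cheapest edge leaving the tree is Cairo Lima (3); add Lima.
Step 6: cheapest edge leaving the tree is Lima Oslo (6); add Oslo.
Vertex order: Sofia, Hanoi, Riga, Seoul, Cairo, Lima, Oslo. The 3rd vertex is Riga.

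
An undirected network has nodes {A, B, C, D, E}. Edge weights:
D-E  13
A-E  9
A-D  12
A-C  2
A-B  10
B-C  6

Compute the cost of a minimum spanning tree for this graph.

Kruskal: consider edges lightest-first.
A-C (2): add — endpoints in different components.
B-C (6): add — endpoints in different components.
A-E (9): add — endpoints in different components.
A-B (10): skip — A and B already connected.
A-D (12): add — endpoints in different components.
MST edges: A-C, B-C, A-E, A-D; total weight 2+6+9+12 = 29.

29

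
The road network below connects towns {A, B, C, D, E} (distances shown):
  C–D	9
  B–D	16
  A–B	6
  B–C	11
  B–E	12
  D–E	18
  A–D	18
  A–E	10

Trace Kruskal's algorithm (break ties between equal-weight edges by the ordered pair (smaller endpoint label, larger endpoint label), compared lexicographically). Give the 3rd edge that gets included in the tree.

A-E

Sort edges by weight, then run Kruskal:
A–B (6): add — endpoints in different components.
C–D (9): add — endpoints in different components.
A–E (10): add — endpoints in different components.
B–C (11): add — endpoints in different components.
The 3rd edge added is A–E.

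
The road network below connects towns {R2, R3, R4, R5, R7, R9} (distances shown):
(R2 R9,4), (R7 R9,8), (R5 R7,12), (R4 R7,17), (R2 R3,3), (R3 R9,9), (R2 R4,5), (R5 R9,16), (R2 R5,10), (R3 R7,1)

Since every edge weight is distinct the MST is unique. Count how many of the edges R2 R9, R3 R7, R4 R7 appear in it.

Kruskal's algorithm — process edges by increasing weight (ties by edge label):
R3 R7 (1): add — endpoints in different components.
R2 R3 (3): add — endpoints in different components.
R2 R9 (4): add — endpoints in different components.
R2 R4 (5): add — endpoints in different components.
R7 R9 (8): skip — R9 and R7 already connected.
R3 R9 (9): skip — R9 and R3 already connected.
R2 R5 (10): add — endpoints in different components.
MST edge set: {R3 R7, R2 R3, R2 R9, R2 R4, R2 R5}.
Of the listed edges, {R2 R9, R3 R7} are in the MST → 2.

2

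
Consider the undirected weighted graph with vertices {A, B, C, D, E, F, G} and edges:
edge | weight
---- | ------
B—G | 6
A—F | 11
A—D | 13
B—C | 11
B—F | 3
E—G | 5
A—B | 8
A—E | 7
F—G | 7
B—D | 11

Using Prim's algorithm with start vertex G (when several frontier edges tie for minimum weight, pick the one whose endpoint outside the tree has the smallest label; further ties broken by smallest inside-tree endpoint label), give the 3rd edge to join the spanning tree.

B-F

Prim, starting at G.
Step 1: frontier [E—G 5, B—G 6, F—G 7] → take E—G (5); add E.
Step 2: frontier [A—E 7, B—G 6, F—G 7] → take B—G (6); add B.
Step 3: frontier [B—F 3, A—B 8, B—C 11, B—D 11, A—E 7, F—G 7] → take B—F (3); add F.
Step 4: frontier [A—B 8, B—C 11, B—D 11, A—E 7, A—F 11] → take A—E (7); add A.
Step 5: frontier [A—D 13, B—C 11, B—D 11] → take B—C (11); add C.
Step 6: frontier [A—D 13, B—D 11] → take B—D (11); add D.
The 3rd edge added is B—F.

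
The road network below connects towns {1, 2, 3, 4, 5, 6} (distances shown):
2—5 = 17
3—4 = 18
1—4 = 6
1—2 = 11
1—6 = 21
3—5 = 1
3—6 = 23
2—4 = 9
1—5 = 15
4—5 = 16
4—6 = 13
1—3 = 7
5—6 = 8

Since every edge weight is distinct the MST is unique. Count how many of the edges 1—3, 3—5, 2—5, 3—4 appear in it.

Kruskal's algorithm — process edges by increasing weight (ties by edge label):
3—5 (1): add — endpoints in different components.
1—4 (6): add — endpoints in different components.
1—3 (7): add — endpoints in different components.
5—6 (8): add — endpoints in different components.
2—4 (9): add — endpoints in different components.
MST edge set: {3—5, 1—4, 1—3, 5—6, 2—4}.
Of the listed edges, {1—3, 3—5} are in the MST → 2.

2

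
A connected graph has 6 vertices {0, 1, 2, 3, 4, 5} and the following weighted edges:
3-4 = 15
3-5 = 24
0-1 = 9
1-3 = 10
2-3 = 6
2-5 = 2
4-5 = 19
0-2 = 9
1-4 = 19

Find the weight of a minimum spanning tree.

41

Prim's algorithm from 4:
Step 1: cheapest edge leaving the tree is 3-4 (15); add 3.
Step 2: cheapest edge leaving the tree is 2-3 (6); add 2.
Step 3: cheapest edge leaving the tree is 2-5 (2); add 5.
Step 4: cheapest edge leaving the tree is 0-2 (9); add 0.
Step 5: cheapest edge leaving the tree is 0-1 (9); add 1.
MST edges: 3-4, 2-3, 2-5, 0-2, 0-1; total weight 15+6+2+9+9 = 41.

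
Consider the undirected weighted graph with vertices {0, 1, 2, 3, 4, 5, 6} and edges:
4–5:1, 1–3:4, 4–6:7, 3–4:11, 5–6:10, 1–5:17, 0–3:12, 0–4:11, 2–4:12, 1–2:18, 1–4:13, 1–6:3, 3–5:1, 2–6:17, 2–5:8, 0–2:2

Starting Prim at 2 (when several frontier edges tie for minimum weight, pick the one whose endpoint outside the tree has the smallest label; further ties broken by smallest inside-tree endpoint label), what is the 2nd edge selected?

Prim's algorithm from 2:
Step 1: cheapest edge leaving the tree is 0–2 (2); add 0.
Step 2: cheapest edge leaving the tree is 2–5 (8); add 5.
Step 3: cheapest edge leaving the tree is 3–5 (1); add 3.
Step 4: cheapest edge leaving the tree is 4–5 (1); add 4.
Step 5: cheapest edge leaving the tree is 1–3 (4); add 1.
Step 6: cheapest edge leaving the tree is 1–6 (3); add 6.
The 2nd edge added is 2–5.

2-5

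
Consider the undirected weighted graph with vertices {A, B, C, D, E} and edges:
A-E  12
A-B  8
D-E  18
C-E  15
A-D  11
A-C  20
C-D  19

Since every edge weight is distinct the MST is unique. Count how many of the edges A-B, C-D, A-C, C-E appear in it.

Sort edges by weight, then run Kruskal:
A-B (8): add. Components now {A,B} {C} {D} {E}
A-D (11): add. Components now {A,B,D} {C} {E}
A-E (12): add. Components now {A,B,D,E} {C}
C-E (15): add. Components now {A,B,C,D,E}
MST edge set: {A-B, A-D, A-E, C-E}.
Of the listed edges, {A-B, C-E} are in the MST → 2.

2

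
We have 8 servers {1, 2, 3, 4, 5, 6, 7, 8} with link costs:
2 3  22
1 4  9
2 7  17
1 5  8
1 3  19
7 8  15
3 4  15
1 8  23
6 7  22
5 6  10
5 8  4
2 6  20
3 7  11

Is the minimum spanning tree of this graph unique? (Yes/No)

No

Kruskal's algorithm — process edges by increasing weight (ties by edge label):
5 8 (4): add — endpoints in different components.
1 5 (8): add — endpoints in different components.
1 4 (9): add — endpoints in different components.
5 6 (10): add — endpoints in different components.
3 7 (11): add — endpoints in different components.
3 4 (15): add — endpoints in different components.
7 8 (15): skip — 7 and 8 already connected.
2 7 (17): add — endpoints in different components.
Non-tree edge 7 8 has weight 15, equal to the heaviest edge on its tree cycle — swapping gives another MST of the same weight. Not unique.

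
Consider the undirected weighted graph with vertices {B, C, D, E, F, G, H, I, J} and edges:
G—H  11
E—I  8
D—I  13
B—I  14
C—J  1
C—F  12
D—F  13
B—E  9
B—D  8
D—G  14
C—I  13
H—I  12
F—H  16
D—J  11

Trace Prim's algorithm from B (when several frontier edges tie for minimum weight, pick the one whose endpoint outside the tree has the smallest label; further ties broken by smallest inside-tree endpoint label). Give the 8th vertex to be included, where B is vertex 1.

Grow the tree from B using Prim:
Step 1: cheapest edge leaving the tree is B—D (8); add D.
Step 2: cheapest edge leaving the tree is B—E (9); add E.
Step 3: cheapest edge leaving the tree is E—I (8); add I.
Step 4: cheapest edge leaving the tree is D—J (11); add J.
Step 5: cheapest edge leaving the tree is C—J (1); add C.
Step 6: cheapest edge leaving the tree is C—F (12); add F.
Step 7: cheapest edge leaving the tree is H—I (12); add H.
Step 8: cheapest edge leaving the tree is G—H (11); add G.
Vertex order: B, D, E, I, J, C, F, H, G. The 8th vertex is H.

H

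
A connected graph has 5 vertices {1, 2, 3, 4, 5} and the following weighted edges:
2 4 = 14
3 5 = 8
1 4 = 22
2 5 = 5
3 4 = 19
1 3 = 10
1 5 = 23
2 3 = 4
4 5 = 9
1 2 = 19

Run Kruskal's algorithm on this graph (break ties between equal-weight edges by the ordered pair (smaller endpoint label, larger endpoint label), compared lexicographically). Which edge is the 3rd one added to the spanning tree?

Sort edges by weight, then run Kruskal:
2 3 (4): add — endpoints in different components.
2 5 (5): add — endpoints in different components.
3 5 (8): skip — 3 and 5 already connected.
4 5 (9): add — endpoints in different components.
1 3 (10): add — endpoints in different components.
The 3rd edge added is 4 5.

4-5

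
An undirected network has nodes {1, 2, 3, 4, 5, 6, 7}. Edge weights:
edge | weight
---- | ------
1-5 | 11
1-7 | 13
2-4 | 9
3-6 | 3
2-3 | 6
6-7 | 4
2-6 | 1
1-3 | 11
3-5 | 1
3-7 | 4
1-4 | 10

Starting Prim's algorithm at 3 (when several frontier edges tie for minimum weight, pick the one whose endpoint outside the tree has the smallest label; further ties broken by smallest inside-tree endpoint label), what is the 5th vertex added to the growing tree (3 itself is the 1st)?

Prim, starting at 3.
Step 1: frontier [3-5 1, 3-6 3, 3-7 4, 2-3 6, 1-3 11] → take 3-5 (1); add 5.
Step 2: frontier [3-6 3, 3-7 4, 2-3 6, 1-3 11, 1-5 11] → take 3-6 (3); add 6.
Step 3: frontier [3-7 4, 2-3 6, 1-3 11, 1-5 11, 2-6 1, 6-7 4] → take 2-6 (1); add 2.
Step 4: frontier [2-4 9, 3-7 4, 1-3 11, 1-5 11, 6-7 4] → take 3-7 (4); add 7.
Step 5: frontier [2-4 9, 1-3 11, 1-5 11, 1-7 13] → take 2-4 (9); add 4.
Step 6: frontier [1-3 11, 1-4 10, 1-5 11, 1-7 13] → take 1-4 (10); add 1.
Vertex order: 3, 5, 6, 2, 7, 4, 1. The 5th vertex is 7.

7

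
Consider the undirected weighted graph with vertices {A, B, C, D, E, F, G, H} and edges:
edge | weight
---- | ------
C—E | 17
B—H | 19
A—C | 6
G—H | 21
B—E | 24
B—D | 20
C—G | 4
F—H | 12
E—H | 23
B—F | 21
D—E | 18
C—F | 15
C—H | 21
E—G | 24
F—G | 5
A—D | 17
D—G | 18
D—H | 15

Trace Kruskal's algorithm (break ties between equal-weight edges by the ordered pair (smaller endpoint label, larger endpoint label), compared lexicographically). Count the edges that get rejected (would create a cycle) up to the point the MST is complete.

4

Kruskal: consider edges lightest-first.
C—G (4): add — endpoints in different components.
F—G (5): add — endpoints in different components.
A—C (6): add — endpoints in different components.
F—H (12): add — endpoints in different components.
C—F (15): skip — C and F already connected.
D—H (15): add — endpoints in different components.
A—D (17): skip — A and D already connected.
C—E (17): add — endpoints in different components.
D—E (18): skip — D and E already connected.
D—G (18): skip — D and G already connected.
B—H (19): add — endpoints in different components.
Edges rejected before the tree was complete: 4.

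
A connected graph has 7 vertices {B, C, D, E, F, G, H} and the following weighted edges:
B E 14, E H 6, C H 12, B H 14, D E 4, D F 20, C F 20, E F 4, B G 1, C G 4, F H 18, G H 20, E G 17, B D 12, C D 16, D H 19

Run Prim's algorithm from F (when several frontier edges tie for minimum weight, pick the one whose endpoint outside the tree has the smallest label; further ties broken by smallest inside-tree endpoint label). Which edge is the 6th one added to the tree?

C-G

Prim's algorithm from F:
Step 1: cheapest edge leaving the tree is E F (4); add E.
Step 2: cheapest edge leaving the tree is D E (4); add D.
Step 3: cheapest edge leaving the tree is E H (6); add H.
Step 4: cheapest edge leaving the tree is B D (12); add B.
Step 5: cheapest edge leaving the tree is B G (1); add G.
Step 6: cheapest edge leaving the tree is C G (4); add C.
The 6th edge added is C G.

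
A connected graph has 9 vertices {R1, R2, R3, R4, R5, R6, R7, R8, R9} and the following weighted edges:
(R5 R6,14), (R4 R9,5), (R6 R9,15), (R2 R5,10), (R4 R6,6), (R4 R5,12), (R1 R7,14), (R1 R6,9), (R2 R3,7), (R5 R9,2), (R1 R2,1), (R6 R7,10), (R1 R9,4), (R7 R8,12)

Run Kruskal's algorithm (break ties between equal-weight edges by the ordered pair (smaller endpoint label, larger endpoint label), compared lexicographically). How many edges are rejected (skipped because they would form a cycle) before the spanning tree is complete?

3

Kruskal: consider edges lightest-first.
R1 R2 (1): add — endpoints in different components.
R5 R9 (2): add — endpoints in different components.
R1 R9 (4): add — endpoints in different components.
R4 R9 (5): add — endpoints in different components.
R4 R6 (6): add — endpoints in different components.
R2 R3 (7): add — endpoints in different components.
R1 R6 (9): skip — R6 and R1 already connected.
R2 R5 (10): skip — R2 and R5 already connected.
R6 R7 (10): add — endpoints in different components.
R4 R5 (12): skip — R5 and R4 already connected.
R7 R8 (12): add — endpoints in different components.
Edges rejected before the tree was complete: 3.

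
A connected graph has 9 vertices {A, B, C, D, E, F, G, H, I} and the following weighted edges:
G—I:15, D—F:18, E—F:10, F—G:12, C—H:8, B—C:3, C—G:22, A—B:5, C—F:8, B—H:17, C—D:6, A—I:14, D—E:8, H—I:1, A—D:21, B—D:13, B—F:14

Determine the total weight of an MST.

Kruskal: consider edges lightest-first.
H—I (1): add — endpoints in different components.
B—C (3): add — endpoints in different components.
A—B (5): add — endpoints in different components.
C—D (6): add — endpoints in different components.
C—F (8): add — endpoints in different components.
C—H (8): add — endpoints in different components.
D—E (8): add — endpoints in different components.
E—F (10): skip — E and F already connected.
F—G (12): add — endpoints in different components.
MST edges: H—I, B—C, A—B, C—D, C—F, C—H, D—E, F—G; total weight 1+3+5+6+8+8+8+12 = 51.

51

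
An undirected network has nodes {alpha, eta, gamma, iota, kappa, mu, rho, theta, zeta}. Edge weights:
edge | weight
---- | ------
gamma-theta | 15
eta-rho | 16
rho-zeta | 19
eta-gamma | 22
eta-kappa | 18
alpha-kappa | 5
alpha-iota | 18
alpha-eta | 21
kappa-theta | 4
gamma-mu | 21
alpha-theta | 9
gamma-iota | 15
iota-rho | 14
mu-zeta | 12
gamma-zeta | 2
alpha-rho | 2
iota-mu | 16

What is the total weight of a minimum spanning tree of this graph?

Kruskal: consider edges lightest-first.
alpha-rho (2): add — endpoints in different components.
gamma-zeta (2): add — endpoints in different components.
kappa-theta (4): add — endpoints in different components.
alpha-kappa (5): add — endpoints in different components.
alpha-theta (9): skip — alpha and theta already connected.
mu-zeta (12): add — endpoints in different components.
iota-rho (14): add — endpoints in different components.
gamma-iota (15): add — endpoints in different components.
gamma-theta (15): skip — theta and gamma already connected.
eta-rho (16): add — endpoints in different components.
MST edges: alpha-rho, gamma-zeta, kappa-theta, alpha-kappa, mu-zeta, iota-rho, gamma-iota, eta-rho; total weight 2+2+4+5+12+14+15+16 = 70.

70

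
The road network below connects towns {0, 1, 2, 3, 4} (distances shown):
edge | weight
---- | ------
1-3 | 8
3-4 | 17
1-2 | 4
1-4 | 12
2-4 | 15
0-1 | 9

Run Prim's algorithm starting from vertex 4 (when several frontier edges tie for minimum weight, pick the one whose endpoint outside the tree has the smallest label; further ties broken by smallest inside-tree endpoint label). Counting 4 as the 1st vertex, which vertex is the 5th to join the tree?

Prim, starting at 4.
Step 1: frontier [1-4 12, 2-4 15, 3-4 17] → take 1-4 (12); add 1.
Step 2: frontier [1-2 4, 1-3 8, 0-1 9, 2-4 15, 3-4 17] → take 1-2 (4); add 2.
Step 3: frontier [1-3 8, 0-1 9, 3-4 17] → take 1-3 (8); add 3.
Step 4: frontier [0-1 9] → take 0-1 (9); add 0.
Vertex order: 4, 1, 2, 3, 0. The 5th vertex is 0.

0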